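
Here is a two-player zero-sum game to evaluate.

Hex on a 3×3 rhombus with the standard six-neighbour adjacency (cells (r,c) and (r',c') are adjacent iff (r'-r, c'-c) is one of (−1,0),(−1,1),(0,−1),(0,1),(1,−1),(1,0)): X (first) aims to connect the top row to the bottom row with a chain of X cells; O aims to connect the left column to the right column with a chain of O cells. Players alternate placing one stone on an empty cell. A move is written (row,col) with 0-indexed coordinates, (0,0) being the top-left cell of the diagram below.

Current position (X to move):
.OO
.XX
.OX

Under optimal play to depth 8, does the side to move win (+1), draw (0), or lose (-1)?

value(.OO/.XX/.OX, X) = -1

[.OO/.XX/.OX] X move#1: (0,0):-1/XOO/.XX/.OX*, (1,0):-1/.OO/XXX/.OX, (2,0):-1/.OO/.XX/XOX
[XOO/.XX/.OX] O move#2: (1,0):+1/XOO/OXX/.OX*, (2,0):-1/XOO/.XX/OOX
[XOO/OXX/.OX] end (terminal -1, X#3); searched .OO/.XX/.OX to 8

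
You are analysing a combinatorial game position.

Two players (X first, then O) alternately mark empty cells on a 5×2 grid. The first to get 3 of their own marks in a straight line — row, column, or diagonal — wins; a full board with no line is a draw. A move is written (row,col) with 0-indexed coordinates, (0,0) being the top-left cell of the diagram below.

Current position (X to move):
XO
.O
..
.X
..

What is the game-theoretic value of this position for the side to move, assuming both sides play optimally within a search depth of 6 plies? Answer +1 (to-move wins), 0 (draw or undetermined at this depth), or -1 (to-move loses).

[XO/.O/../.X/..] X move#1: (1,0):-1/XO/XO/../.X/.., (2,0):-1/XO/.O/X./.X/.., (2,1):+0/XO/.O/.X/.X/..*, (3,0):-1/XO/.O/../XX/.., (4,0):-1/XO/.O/../.X/X., (4,1):-1/XO/.O/../.X/.X
[XO/.O/.X/.X/..] O move#2: (1,0):-1/XO/OO/.X/.X/.., (2,0):-1/XO/.O/OX/.X/.., (3,0):-1/XO/.O/.X/OX/.., (4,0):-1/XO/.O/.X/.X/O., (4,1):+0/XO/.O/.X/.X/.O*
[XO/.O/.X/.X/.O] X move#3: (1,0):+0/XO/XO/.X/.X/.O*, (2,0):+0/XO/.O/XX/.X/.O, (3,0):+0/XO/.O/.X/XX/.O, (4,0):+0/XO/.O/.X/.X/XO
[XO/XO/.X/.X/.O] O move#4: (2,0):+0/XO/XO/OX/.X/.O*, (3,0):-1/XO/XO/.X/OX/.O, (4,0):-1/XO/XO/.X/.X/OO
[XO/XO/OX/.X/.O] X move#5: (3,0):+0/XO/XO/OX/XX/.O*, (4,0):+0/XO/XO/OX/.X/XO
[XO/XO/OX/XX/.O] O move#6: (4,0):+0/XO/XO/OX/XX/OO*
[XO/XO/OX/XX/OO] end (terminal +0, X#7); searched XO/.O/../.X/.. to 6

value(XO/.O/../.X/.., X) = 0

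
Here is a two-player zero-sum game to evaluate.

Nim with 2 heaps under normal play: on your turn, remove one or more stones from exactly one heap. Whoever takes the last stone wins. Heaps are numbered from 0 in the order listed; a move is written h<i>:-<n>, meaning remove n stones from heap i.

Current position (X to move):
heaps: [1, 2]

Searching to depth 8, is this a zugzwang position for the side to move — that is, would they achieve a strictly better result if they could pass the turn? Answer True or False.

zugzwang((1,2), X) = False

p1 X@[(1,2)]: h0:-1[(0,2)]-1 h1:-1[(1,1)]+1* h1:-2[(1,0)]-1
p2 O@[(1,1)]: h0:-1[(0,1)]-1* h1:-1[(1,0)]-1
p3 X@[(0,1)]: h1:-1[(0,0)]+1*
p4 O@[(0,0)] terminal -1; root [(1,2)] d8
suppose X passes — search the same position with O to move:
pass> p1 O@[(1,2)]: h0:-1[(0,2)]-1 h1:-1[(1,1)]+1* h1:-2[(1,0)]-1
pass> p2 X@[(1,1)]: h0:-1[(0,1)]-1* h1:-1[(1,0)]-1
pass> p3 O@[(0,1)]: h1:-1[(0,0)]+1*
pass> p4 X@[(0,0)] terminal -1; root [(1,2)] d8
for X: play +1, pass -1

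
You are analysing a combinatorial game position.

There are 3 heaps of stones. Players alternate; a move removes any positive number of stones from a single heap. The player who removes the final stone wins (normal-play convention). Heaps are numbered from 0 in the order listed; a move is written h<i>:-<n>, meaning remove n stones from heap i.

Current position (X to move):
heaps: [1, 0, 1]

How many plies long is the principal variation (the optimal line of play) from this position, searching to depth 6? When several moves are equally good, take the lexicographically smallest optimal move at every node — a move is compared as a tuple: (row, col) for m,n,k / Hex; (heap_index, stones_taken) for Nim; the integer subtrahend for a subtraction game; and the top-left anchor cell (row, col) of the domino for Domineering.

[(1,0,1)] X move#1: h0:-1:-1/(0,0,1)*, h2:-1:-1/(1,0,0)
[(0,0,1)] O move#2: h2:-1:+1/(0,0,0)*
[(0,0,0)] end (terminal -1, X#3); searched (1,0,1) to 6

PV length from [(1,0,1)]: 2 plies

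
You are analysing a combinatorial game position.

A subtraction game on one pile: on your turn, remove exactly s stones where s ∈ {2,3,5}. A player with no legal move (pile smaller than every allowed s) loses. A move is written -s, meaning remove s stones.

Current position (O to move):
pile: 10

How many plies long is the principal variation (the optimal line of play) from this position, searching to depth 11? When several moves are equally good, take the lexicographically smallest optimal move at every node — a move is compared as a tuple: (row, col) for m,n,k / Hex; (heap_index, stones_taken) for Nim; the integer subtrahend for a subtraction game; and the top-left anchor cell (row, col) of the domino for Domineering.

ply 1, O at 10 | -2=+1→8*; -3=+1→7; -5=-1→5
ply 2, X at 8 | -2=-1→6*; -3=-1→5; -5=-1→3
ply 3, O at 6 | -2=-1→4; -3=-1→3; -5=+1→1*
ply 4: 1 is terminal -1 (X); from 10 depth 11

PV length from [10]: 3 plies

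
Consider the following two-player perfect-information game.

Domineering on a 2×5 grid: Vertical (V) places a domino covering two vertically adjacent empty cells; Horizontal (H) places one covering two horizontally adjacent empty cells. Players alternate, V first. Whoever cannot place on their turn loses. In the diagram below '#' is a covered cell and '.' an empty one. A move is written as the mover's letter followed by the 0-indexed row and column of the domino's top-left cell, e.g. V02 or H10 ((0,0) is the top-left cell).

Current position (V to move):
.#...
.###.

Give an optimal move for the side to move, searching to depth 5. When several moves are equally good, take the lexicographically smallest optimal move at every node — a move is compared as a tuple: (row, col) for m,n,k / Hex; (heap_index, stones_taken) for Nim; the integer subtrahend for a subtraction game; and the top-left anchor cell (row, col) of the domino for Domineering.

ply 1, V at .#.../.###. | V00=-1→##.../####.; V04=+1→.#..#/.####*
ply 2, H at .#..#/.#### | H02=-1→.####/.####*
ply 3, V at .####/.#### | V00=+1→#####/#####*
ply 4: #####/##### is terminal -1 (H); from .#.../.###. depth 5

V's best at [.#.../.###.]: V04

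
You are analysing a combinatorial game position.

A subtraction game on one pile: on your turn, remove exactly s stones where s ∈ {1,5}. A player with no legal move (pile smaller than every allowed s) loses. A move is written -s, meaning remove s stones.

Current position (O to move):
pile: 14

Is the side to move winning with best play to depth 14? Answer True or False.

O winning at [14]: False

[14] O move#1: -1:-1/13*, -5:-1/9
[13] X move#2: -1:+1/12*, -5:+1/8
[12] O move#3: -1:-1/11*, -5:-1/7
[11] X move#4: -1:+1/10*, -5:+1/6
[10] O move#5: -1:-1/9*, -5:-1/5
[9] X move#6: -1:+1/8*, -5:+1/4
[8] O move#7: -1:-1/7*, -5:-1/3
[7] X move#8: -1:+1/6*, -5:+1/2
[6] O move#9: -1:-1/5*, -5:-1/1
[5] X move#10: -1:+1/4*, -5:+1/0
[4] O move#11: -1:-1/3*
[3] X move#12: -1:+1/2*
[2] O move#13: -1:-1/1*
[1] X move#14: -1:+1/0*
[0] end (terminal -1, O#15); searched 14 to 14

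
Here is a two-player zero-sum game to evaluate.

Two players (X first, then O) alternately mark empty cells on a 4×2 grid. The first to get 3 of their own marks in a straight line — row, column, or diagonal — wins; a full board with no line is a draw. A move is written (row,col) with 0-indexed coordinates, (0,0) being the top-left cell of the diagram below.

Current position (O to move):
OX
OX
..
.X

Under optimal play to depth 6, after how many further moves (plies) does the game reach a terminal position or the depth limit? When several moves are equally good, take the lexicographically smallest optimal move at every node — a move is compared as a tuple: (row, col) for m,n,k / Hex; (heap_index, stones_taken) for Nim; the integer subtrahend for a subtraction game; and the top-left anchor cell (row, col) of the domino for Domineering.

ply 1, O at OX/OX/../.X | (2,0)=+1→OX/OX/O./.X*; (2,1)=+0→OX/OX/.O/.X; (3,0)=-1→OX/OX/../OX
ply 2: OX/OX/O./.X is terminal -1 (X); from OX/OX/../.X depth 6

PV length from [OX/OX/../.X]: 1 ply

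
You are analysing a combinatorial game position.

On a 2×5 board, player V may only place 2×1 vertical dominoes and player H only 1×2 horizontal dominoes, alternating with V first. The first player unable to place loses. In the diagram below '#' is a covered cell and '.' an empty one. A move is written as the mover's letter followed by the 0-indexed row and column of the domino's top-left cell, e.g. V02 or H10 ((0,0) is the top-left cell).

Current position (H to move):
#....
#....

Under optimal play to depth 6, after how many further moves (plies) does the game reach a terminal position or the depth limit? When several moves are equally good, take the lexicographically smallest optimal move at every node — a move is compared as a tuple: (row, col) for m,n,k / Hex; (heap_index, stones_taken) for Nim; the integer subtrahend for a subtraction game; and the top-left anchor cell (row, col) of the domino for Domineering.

PV length from [#..../#....]: 3 plies

ply 1, H at #..../#.... | H01=-1→###../#....; H02=+1→#.##./#....*; H03=-1→#..##/#....; H11=-1→#..../###..; H12=+1→#..../#.##.; H13=-1→#..../#..##
ply 2, V at #.##./#.... | V01=-1→####./##...*; V04=-1→#.###/#...#
ply 3, H at ####./##... | H12=-1→####./####.; H13=+1→####./##.##*
ply 4: ####./##.## is terminal -1 (V); from #..../#.... depth 6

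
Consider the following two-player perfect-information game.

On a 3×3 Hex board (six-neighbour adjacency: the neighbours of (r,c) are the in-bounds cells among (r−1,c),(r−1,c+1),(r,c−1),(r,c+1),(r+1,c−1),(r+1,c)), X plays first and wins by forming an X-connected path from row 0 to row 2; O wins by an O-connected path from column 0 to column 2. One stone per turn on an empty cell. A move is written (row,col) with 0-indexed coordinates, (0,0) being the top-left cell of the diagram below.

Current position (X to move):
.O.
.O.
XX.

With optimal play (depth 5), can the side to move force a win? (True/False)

p1 X@[.O./.O./XX.]: (0,0)[XO./.O./XX.]-1* (0,2)[.OX/.O./XX.]-1 (1,0)[.O./XO./XX.]-1 (1,2)[.O./.OX/XX.]-1 (2,2)[.O./.O./XXX]-1
p2 O@[XO./.O./XX.]: (0,2)[XOO/.O./XX.]-1 (1,0)[XO./OO./XX.]+1* (1,2)[XO./.OO/XX.]-1 (2,2)[XO./.O./XXO]-1
p3 X@[XO./OO./XX.]: (0,2)[XOX/OO./XX.]-1* (1,2)[XO./OOX/XX.]-1 (2,2)[XO./OO./XXX]-1
p4 O@[XOX/OO./XX.]: (1,2)[XOX/OOO/XX.]+1* (2,2)[XOX/OO./XXO]-1
p5 X@[XOX/OOO/XX.] terminal -1; root [.O./.O./XX.] d5

X winning at [.O./.O./XX.]: False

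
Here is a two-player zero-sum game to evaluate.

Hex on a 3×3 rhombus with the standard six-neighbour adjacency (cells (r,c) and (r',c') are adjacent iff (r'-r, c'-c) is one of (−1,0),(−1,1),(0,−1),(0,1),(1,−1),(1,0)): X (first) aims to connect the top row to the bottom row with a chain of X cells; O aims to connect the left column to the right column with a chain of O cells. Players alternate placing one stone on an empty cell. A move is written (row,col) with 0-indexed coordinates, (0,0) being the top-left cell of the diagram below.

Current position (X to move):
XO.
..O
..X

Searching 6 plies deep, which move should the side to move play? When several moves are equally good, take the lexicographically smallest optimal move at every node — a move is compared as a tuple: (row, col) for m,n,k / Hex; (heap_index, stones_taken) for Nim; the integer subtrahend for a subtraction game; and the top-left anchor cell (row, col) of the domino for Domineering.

X's best at [XO./..O/..X]: (1,1)

[XO./..O/..X] X move#1: (0,2):-1/XOX/..O/..X, (1,0):-1/XO./X.O/..X, (1,1):+1/XO./.XO/..X*, (2,0):-1/XO./..O/X.X, (2,1):-1/XO./..O/.XX
[XO./.XO/..X] O move#2: (0,2):-1/XOO/.XO/..X*, (1,0):-1/XO./OXO/..X, (2,0):-1/XO./.XO/O.X, (2,1):-1/XO./.XO/.OX
[XOO/.XO/..X] X move#3: (1,0):+1/XOO/XXO/..X*, (2,0):-1/XOO/.XO/X.X, (2,1):-1/XOO/.XO/.XX
[XOO/XXO/..X] O move#4: (2,0):-1/XOO/XXO/O.X*, (2,1):-1/XOO/XXO/.OX
[XOO/XXO/O.X] X move#5: (2,1):+1/XOO/XXO/OXX*
[XOO/XXO/OXX] end (terminal -1, O#6); searched XO./..O/..X to 6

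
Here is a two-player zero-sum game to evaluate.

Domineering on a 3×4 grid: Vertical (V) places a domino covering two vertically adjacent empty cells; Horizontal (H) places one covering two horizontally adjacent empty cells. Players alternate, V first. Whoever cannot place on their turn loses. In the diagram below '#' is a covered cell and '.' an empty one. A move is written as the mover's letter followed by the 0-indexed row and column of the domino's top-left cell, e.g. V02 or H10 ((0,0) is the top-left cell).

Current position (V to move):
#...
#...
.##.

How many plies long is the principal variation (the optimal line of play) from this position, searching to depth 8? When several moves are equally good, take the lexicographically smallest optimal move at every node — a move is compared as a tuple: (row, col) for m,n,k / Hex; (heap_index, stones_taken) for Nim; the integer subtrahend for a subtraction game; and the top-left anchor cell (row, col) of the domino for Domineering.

[#.../#.../.##.] V move#1: V01:-1/##../##../.##., V02:+1/#.#./#.#./.##.*, V03:-1/#..#/#..#/.##., V13:-1/#.../#..#/.###
[#.#./#.#./.##.] end (terminal -1, H#2); searched #.../#.../.##. to 8

PV length from [#.../#.../.##.]: 1 ply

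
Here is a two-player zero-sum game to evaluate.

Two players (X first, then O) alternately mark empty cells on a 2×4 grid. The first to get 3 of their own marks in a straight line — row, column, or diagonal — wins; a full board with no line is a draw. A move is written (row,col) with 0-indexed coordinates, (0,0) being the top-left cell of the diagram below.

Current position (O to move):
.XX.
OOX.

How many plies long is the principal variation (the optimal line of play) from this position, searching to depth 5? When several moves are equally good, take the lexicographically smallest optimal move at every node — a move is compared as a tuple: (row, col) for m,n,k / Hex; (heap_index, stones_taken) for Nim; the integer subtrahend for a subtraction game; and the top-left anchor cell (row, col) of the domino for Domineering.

ply 1, O at .XX./OOX. | (0,0)=-1→OXX./OOX.*; (0,3)=-1→.XXO/OOX.; (1,3)=-1→.XX./OOXO
ply 2, X at OXX./OOX. | (0,3)=+1→OXXX/OOX.*; (1,3)=+0→OXX./OOXX
ply 3: OXXX/OOX. is terminal -1 (O); from .XX./OOX. depth 5

PV length from [.XX./OOX.]: 2 plies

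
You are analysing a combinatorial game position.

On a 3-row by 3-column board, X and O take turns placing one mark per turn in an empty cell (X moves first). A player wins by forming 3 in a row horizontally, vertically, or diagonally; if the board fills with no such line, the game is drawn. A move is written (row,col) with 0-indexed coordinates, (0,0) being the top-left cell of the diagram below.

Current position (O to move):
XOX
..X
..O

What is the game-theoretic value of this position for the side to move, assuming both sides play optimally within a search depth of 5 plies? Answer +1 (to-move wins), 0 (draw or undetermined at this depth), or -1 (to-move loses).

value(XOX/..X/..O, O) = +1

[XOX/..X/..O] O move#1: (1,0):+0/XOX/O.X/..O, (1,1):+0/XOX/.OX/..O, (2,0):+0/XOX/..X/O.O, (2,1):+1/XOX/..X/.OO*
[XOX/..X/.OO] X move#2: (1,0):-1/XOX/X.X/.OO*, (1,1):-1/XOX/.XX/.OO, (2,0):-1/XOX/..X/XOO
[XOX/X.X/.OO] O move#3: (1,1):+1/XOX/XOX/.OO*, (2,0):+1/XOX/X.X/OOO
[XOX/XOX/.OO] end (terminal -1, X#4); searched XOX/..X/..O to 5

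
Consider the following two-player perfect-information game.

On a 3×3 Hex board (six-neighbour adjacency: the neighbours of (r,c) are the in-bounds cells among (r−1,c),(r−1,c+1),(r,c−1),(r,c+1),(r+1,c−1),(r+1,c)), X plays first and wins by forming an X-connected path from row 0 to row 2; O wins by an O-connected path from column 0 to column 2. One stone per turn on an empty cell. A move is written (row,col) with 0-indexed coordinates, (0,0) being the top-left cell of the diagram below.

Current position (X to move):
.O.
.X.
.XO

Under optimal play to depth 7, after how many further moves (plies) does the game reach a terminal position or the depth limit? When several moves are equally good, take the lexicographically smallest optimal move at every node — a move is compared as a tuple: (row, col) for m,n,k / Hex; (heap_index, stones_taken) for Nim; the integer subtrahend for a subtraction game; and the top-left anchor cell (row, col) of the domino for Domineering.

[.O./.X./.XO] X move#1: (0,0):+1/XO./.X./.XO*, (0,2):+1/.OX/.X./.XO, (1,0):+1/.O./XX./.XO, (1,2):-1/.O./.XX/.XO, (2,0):-1/.O./.X./XXO
[XO./.X./.XO] O move#2: (0,2):-1/XOO/.X./.XO*, (1,0):-1/XO./OX./.XO, (1,2):-1/XO./.XO/.XO, (2,0):-1/XO./.X./OXO
[XOO/.X./.XO] X move#3: (1,0):+1/XOO/XX./.XO*, (1,2):-1/XOO/.XX/.XO, (2,0):-1/XOO/.X./XXO
[XOO/XX./.XO] end (terminal -1, O#4); searched .O./.X./.XO to 7

PV length from [.O./.X./.XO]: 3 plies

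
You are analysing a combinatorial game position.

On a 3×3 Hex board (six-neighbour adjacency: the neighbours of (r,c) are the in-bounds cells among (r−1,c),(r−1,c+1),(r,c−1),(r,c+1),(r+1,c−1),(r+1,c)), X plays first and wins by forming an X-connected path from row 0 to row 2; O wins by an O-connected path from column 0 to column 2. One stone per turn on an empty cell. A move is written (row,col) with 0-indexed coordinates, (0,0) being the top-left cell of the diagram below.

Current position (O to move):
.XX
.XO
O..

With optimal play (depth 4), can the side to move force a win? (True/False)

O winning at [.XX/.XO/O..]: True

p1 O@[.XX/.XO/O..]: (0,0)[OXX/.XO/O..]-1 (1,0)[.XX/OXO/O..]-1 (2,1)[.XX/.XO/OO.]+1* (2,2)[.XX/.XO/O.O]-1
p2 X@[.XX/.XO/OO.] terminal -1; root [.XX/.XO/O..] d4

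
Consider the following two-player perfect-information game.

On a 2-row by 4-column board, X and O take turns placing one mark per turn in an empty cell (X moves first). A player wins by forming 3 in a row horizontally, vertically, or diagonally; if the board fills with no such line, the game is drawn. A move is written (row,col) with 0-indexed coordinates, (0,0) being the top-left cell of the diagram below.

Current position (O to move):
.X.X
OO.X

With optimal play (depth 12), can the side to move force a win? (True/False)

[.X.X/OO.X] O move#1: (0,0):-1/OX.X/OO.X, (0,2):+0/.XOX/OO.X, (1,2):+1/.X.X/OOOX*
[.X.X/OOOX] end (terminal -1, X#2); searched .X.X/OO.X to 12

O winning at [.X.X/OO.X]: True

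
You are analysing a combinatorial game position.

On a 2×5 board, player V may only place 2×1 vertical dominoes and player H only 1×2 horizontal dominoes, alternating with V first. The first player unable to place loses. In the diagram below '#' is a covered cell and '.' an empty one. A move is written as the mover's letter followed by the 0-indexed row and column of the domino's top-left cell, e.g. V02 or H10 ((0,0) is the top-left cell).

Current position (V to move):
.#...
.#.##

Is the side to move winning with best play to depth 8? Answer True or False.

[.#.../.#.##] V move#1: V00:-1/##.../##.##, V02:+1/.##../.####*
[.##../.####] H move#2: H03:-1/.####/.####*
[.####/.####] V move#3: V00:+1/#####/#####*
[#####/#####] end (terminal -1, H#4); searched .#.../.#.## to 8

V winning at [.#.../.#.##]: True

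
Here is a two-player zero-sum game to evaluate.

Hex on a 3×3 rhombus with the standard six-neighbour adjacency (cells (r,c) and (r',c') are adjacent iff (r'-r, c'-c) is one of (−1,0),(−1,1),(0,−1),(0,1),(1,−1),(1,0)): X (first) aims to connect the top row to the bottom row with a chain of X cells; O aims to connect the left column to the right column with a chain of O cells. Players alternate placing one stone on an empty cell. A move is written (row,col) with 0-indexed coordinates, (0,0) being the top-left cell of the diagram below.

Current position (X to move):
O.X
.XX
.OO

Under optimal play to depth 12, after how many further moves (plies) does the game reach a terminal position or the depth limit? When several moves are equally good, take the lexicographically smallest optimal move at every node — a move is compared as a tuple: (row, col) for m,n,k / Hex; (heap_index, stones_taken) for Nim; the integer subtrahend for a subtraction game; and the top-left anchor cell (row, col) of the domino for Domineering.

[O.X/.XX/.OO] X move#1: (0,1):-1/OXX/.XX/.OO, (1,0):-1/O.X/XXX/.OO, (2,0):+1/O.X/.XX/XOO*
[O.X/.XX/XOO] end (terminal -1, O#2); searched O.X/.XX/.OO to 12

PV length from [O.X/.XX/.OO]: 1 ply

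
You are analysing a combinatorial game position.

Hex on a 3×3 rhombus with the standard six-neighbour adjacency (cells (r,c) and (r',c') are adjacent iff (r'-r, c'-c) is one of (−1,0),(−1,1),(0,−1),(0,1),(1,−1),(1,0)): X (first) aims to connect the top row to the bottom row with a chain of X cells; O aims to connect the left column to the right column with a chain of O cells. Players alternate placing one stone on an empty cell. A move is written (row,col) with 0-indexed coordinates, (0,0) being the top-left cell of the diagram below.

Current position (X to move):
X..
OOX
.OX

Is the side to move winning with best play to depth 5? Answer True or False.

X winning at [X../OOX/.OX]: True

p1 X@[X../OOX/.OX]: (0,1)[XX./OOX/.OX]-1 (0,2)[X.X/OOX/.OX]+1* (2,0)[X../OOX/XOX]-1
p2 O@[X.X/OOX/.OX] terminal -1; root [X../OOX/.OX] d5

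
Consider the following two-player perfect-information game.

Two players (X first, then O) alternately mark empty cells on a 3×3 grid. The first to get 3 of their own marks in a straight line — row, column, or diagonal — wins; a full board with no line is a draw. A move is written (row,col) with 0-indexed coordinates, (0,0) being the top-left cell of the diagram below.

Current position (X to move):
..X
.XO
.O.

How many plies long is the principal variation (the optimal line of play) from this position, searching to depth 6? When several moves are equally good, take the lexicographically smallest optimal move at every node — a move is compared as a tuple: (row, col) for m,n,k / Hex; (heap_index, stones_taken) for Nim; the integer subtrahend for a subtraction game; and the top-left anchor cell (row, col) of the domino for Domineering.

PV length from [..X/.XO/.O.]: 5 plies

[..X/.XO/.O.] X move#1: (0,0):+1/X.X/.XO/.O.*, (0,1):+1/.XX/.XO/.O., (1,0):+0/..X/XXO/.O., (2,0):+1/..X/.XO/XO., (2,2):+1/..X/.XO/.OX
[X.X/.XO/.O.] O move#2: (0,1):-1/XOX/.XO/.O.*, (1,0):-1/X.X/OXO/.O., (2,0):-1/X.X/.XO/OO., (2,2):-1/X.X/.XO/.OO
[XOX/.XO/.O.] X move#3: (1,0):+1/XOX/XXO/.O.*, (2,0):+1/XOX/.XO/XO., (2,2):+1/XOX/.XO/.OX
[XOX/XXO/.O.] O move#4: (2,0):-1/XOX/XXO/OO.*, (2,2):-1/XOX/XXO/.OO
[XOX/XXO/OO.] X move#5: (2,2):+1/XOX/XXO/OOX*
[XOX/XXO/OOX] end (terminal -1, O#6); searched ..X/.XO/.O. to 6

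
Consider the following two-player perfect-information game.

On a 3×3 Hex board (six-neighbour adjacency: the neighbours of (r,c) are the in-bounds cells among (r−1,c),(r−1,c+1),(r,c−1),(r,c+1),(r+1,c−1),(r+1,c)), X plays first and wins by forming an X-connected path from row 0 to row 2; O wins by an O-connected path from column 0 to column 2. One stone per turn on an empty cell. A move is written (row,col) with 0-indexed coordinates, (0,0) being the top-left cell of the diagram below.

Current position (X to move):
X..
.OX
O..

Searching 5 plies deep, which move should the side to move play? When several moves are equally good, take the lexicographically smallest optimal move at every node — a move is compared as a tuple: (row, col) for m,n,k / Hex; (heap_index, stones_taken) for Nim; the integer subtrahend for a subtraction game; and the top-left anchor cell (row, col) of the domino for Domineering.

X's best at [X../.OX/O..]: (0,2)

ply 1, X at X../.OX/O.. | (0,1)=-1→XX./.OX/O..; (0,2)=+1→X.X/.OX/O..*; (1,0)=-1→X../XOX/O..; (2,1)=-1→X../.OX/OX.; (2,2)=-1→X../.OX/O.X
ply 2, O at X.X/.OX/O.. | (0,1)=-1→XOX/.OX/O..*; (1,0)=-1→X.X/OOX/O..; (2,1)=-1→X.X/.OX/OO.; (2,2)=-1→X.X/.OX/O.O
ply 3, X at XOX/.OX/O.. | (1,0)=+1→XOX/XOX/O..*; (2,1)=+1→XOX/.OX/OX.; (2,2)=+1→XOX/.OX/O.X
ply 4, O at XOX/XOX/O.. | (2,1)=-1→XOX/XOX/OO.*; (2,2)=-1→XOX/XOX/O.O
ply 5, X at XOX/XOX/OO. | (2,2)=+1→XOX/XOX/OOX*
ply 6: XOX/XOX/OOX is terminal -1 (O); from X../.OX/O.. depth 5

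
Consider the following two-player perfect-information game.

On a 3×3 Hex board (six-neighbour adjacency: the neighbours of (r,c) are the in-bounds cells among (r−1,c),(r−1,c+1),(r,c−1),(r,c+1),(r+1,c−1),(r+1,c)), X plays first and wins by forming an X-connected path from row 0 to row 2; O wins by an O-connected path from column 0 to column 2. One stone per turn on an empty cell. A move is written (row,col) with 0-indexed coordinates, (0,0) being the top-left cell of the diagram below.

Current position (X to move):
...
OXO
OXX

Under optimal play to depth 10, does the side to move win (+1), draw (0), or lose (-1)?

p1 X@[.../OXO/OXX]: (0,0)[X../OXO/OXX]+1* (0,1)[.X./OXO/OXX]+1 (0,2)[..X/OXO/OXX]+1
p2 O@[X../OXO/OXX]: (0,1)[XO./OXO/OXX]-1* (0,2)[X.O/OXO/OXX]-1
p3 X@[XO./OXO/OXX]: (0,2)[XOX/OXO/OXX]+1*
p4 O@[XOX/OXO/OXX] terminal -1; root [.../OXO/OXX] d10

value(.../OXO/OXX, X) = +1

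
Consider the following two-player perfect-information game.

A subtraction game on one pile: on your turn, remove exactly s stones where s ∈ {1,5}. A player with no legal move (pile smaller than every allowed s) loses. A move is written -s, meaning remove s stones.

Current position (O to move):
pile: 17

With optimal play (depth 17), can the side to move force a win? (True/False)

ply 1, O at 17 | -1=+1→16*; -5=+1→12
ply 2, X at 16 | -1=-1→15*; -5=-1→11
ply 3, O at 15 | -1=+1→14*; -5=+1→10
ply 4, X at 14 | -1=-1→13*; -5=-1→9
ply 5, O at 13 | -1=+1→12*; -5=+1→8
ply 6, X at 12 | -1=-1→11*; -5=-1→7
ply 7, O at 11 | -1=+1→10*; -5=+1→6
ply 8, X at 10 | -1=-1→9*; -5=-1→5
ply 9, O at 9 | -1=+1→8*; -5=+1→4
ply 10, X at 8 | -1=-1→7*; -5=-1→3
ply 11, O at 7 | -1=+1→6*; -5=+1→2
ply 12, X at 6 | -1=-1→5*; -5=-1→1
ply 13, O at 5 | -1=+1→4*; -5=+1→0
ply 14, X at 4 | -1=-1→3*
ply 15, O at 3 | -1=+1→2*
ply 16, X at 2 | -1=-1→1*
ply 17, O at 1 | -1=+1→0*
ply 18: 0 is terminal -1 (X); from 17 depth 17

O winning at [17]: True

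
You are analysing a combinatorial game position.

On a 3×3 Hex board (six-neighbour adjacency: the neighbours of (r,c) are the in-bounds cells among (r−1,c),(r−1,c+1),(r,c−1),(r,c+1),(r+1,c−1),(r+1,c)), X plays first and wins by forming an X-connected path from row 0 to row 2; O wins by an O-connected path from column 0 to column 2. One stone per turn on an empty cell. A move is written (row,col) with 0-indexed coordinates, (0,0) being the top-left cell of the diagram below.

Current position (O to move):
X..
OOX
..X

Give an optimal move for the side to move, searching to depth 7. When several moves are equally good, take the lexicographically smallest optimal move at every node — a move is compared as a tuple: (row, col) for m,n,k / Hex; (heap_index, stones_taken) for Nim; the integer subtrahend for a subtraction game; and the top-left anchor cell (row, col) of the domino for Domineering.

O's best at [X../OOX/..X]: (0,2)

ply 1, O at X../OOX/..X | (0,1)=-1→XO./OOX/..X; (0,2)=+1→X.O/OOX/..X*; (2,0)=-1→X../OOX/O.X; (2,1)=-1→X../OOX/.OX
ply 2: X.O/OOX/..X is terminal -1 (X); from X../OOX/..X depth 7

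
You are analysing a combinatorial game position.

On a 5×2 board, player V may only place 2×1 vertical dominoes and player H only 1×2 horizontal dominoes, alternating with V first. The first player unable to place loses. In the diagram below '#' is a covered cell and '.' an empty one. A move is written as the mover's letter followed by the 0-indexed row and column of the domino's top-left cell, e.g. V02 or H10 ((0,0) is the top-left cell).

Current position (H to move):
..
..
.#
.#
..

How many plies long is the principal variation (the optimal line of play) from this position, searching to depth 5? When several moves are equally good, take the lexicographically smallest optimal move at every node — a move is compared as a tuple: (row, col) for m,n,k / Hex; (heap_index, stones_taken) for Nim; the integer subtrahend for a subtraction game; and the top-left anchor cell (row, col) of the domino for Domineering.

PV length from [../../.#/.#/..]: 3 plies

p1 H@[../../.#/.#/..]: H00[##/../.#/.#/..]+1* H10[../##/.#/.#/..]+1 H40[../../.#/.#/##]-1
p2 V@[##/../.#/.#/..]: V10[##/#./##/.#/..]-1* V20[##/../##/##/..]-1 V30[##/../.#/##/#.]-1
p3 H@[##/#./##/.#/..]: H40[##/#./##/.#/##]+1*
p4 V@[##/#./##/.#/##] terminal -1; root [../../.#/.#/..] d5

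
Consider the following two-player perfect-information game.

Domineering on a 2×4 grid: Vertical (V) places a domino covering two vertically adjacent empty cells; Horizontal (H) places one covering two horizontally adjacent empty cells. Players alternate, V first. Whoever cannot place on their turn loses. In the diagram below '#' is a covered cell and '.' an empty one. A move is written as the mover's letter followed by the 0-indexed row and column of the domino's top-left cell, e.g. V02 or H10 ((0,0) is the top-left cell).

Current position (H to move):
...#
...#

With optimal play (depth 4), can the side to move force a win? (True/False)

H winning at [...#/...#]: True

[...#/...#] H move#1: H00:+1/##.#/...#*, H01:+1/.###/...#, H10:+1/...#/##.#, H11:+1/...#/.###
[##.#/...#] V move#2: V02:-1/####/..##*
[####/..##] H move#3: H10:+1/####/####*
[####/####] end (terminal -1, V#4); searched ...#/...# to 4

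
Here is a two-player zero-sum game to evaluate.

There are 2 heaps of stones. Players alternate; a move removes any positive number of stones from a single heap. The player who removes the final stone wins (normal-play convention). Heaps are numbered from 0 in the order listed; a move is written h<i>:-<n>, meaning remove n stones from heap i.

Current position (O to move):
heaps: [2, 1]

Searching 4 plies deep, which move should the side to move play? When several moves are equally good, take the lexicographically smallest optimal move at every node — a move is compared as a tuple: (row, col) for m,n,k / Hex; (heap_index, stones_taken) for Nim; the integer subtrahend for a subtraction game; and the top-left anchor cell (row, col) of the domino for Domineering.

ply 1, O at (2,1) | h0:-1=+1→(1,1)*; h0:-2=-1→(0,1); h1:-1=-1→(2,0)
ply 2, X at (1,1) | h0:-1=-1→(0,1)*; h1:-1=-1→(1,0)
ply 3, O at (0,1) | h1:-1=+1→(0,0)*
ply 4: (0,0) is terminal -1 (X); from (2,1) depth 4

O's best at [(2,1)]: h0:-1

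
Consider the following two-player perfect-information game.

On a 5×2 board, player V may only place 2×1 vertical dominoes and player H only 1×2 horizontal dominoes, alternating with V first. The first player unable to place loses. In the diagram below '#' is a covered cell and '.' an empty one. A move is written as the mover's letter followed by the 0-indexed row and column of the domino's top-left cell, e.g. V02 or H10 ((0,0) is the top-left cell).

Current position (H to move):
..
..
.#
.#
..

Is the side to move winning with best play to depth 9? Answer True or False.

p1 H@[../../.#/.#/..]: H00[##/../.#/.#/..]+1* H10[../##/.#/.#/..]+1 H40[../../.#/.#/##]-1
p2 V@[##/../.#/.#/..]: V10[##/#./##/.#/..]-1* V20[##/../##/##/..]-1 V30[##/../.#/##/#.]-1
p3 H@[##/#./##/.#/..]: H40[##/#./##/.#/##]+1*
p4 V@[##/#./##/.#/##] terminal -1; root [../../.#/.#/..] d9

H winning at [../../.#/.#/..]: True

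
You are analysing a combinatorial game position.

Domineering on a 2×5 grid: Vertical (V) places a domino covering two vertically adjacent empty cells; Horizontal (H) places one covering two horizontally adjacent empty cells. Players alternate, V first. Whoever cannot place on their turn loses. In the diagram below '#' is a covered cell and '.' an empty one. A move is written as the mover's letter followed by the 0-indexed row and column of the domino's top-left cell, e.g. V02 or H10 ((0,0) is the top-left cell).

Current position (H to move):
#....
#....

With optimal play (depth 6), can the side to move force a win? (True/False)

[#..../#....] H move#1: H01:-1/###../#...., H02:+1/#.##./#....*, H03:-1/#..##/#...., H11:-1/#..../###.., H12:+1/#..../#.##., H13:-1/#..../#..##
[#.##./#....] V move#2: V01:-1/####./##...*, V04:-1/#.###/#...#
[####./##...] H move#3: H12:-1/####./####., H13:+1/####./##.##*
[####./##.##] end (terminal -1, V#4); searched #..../#.... to 6

H winning at [#..../#....]: True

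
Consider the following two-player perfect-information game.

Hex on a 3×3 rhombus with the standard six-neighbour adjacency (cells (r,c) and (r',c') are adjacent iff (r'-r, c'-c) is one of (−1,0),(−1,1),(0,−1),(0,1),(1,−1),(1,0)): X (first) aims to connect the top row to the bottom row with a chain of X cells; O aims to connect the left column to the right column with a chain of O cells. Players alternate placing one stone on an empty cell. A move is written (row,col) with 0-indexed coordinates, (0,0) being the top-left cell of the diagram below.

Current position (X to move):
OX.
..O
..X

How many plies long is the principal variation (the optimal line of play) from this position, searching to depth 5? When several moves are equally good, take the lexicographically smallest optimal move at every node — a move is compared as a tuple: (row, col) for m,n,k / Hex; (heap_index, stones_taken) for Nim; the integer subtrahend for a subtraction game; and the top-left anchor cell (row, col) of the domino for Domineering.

PV length from [OX./..O/..X]: 5 plies

[OX./..O/..X] X move#1: (0,2):-1/OXX/..O/..X, (1,0):-1/OX./X.O/..X, (1,1):+1/OX./.XO/..X*, (2,0):+1/OX./..O/X.X, (2,1):-1/OX./..O/.XX
[OX./.XO/..X] O move#2: (0,2):-1/OXO/.XO/..X*, (1,0):-1/OX./OXO/..X, (2,0):-1/OX./.XO/O.X, (2,1):-1/OX./.XO/.OX
[OXO/.XO/..X] X move#3: (1,0):+1/OXO/XXO/..X*, (2,0):+1/OXO/.XO/X.X, (2,1):+1/OXO/.XO/.XX
[OXO/XXO/..X] O move#4: (2,0):-1/OXO/XXO/O.X*, (2,1):-1/OXO/XXO/.OX
[OXO/XXO/O.X] X move#5: (2,1):+1/OXO/XXO/OXX*
[OXO/XXO/OXX] end (terminal -1, O#6); searched OX./..O/..X to 5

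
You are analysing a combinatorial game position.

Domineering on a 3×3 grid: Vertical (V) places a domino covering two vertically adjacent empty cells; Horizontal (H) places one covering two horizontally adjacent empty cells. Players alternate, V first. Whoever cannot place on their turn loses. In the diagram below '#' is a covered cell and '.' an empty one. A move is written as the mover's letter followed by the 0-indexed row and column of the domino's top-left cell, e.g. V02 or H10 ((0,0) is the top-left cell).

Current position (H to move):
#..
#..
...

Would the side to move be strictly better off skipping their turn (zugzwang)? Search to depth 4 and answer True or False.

zugzwang(#../#../..., H) = False

[#../#../...] H move#1: H01:-1/###/#../..., H11:+1/#../###/...*, H20:-1/#../#../##., H21:-1/#../#../.##
[#../###/...] end (terminal -1, V#2); searched #../#../... to 4
suppose H passes — search the same position with V to move:
pass> [#../#../...] V move#1: V01:+1/##./##./...*, V02:+1/#.#/#.#/..., V11:+1/#../##./.#., V12:+1/#../#.#/..#
pass> [##./##./...] H move#2: H20:-1/##./##./##.*, H21:-1/##./##./.##
pass> [##./##./##.] V move#3: V02:+1/###/###/##.*, V12:+1/##./###/###
pass> [###/###/##.] end (terminal -1, H#4); searched #../#../... to 4
for H: play +1, pass -1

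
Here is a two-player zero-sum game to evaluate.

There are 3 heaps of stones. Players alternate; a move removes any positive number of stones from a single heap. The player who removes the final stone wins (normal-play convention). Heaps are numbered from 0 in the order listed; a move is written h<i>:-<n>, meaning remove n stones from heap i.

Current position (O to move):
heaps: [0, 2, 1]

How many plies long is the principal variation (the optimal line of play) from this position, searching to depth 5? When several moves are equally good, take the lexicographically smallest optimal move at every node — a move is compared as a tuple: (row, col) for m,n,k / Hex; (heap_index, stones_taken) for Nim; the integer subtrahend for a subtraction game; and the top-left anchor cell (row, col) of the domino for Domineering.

p1 O@[(0,2,1)]: h1:-1[(0,1,1)]+1* h1:-2[(0,0,1)]-1 h2:-1[(0,2,0)]-1
p2 X@[(0,1,1)]: h1:-1[(0,0,1)]-1* h2:-1[(0,1,0)]-1
p3 O@[(0,0,1)]: h2:-1[(0,0,0)]+1*
p4 X@[(0,0,0)] terminal -1; root [(0,2,1)] d5

PV length from [(0,2,1)]: 3 plies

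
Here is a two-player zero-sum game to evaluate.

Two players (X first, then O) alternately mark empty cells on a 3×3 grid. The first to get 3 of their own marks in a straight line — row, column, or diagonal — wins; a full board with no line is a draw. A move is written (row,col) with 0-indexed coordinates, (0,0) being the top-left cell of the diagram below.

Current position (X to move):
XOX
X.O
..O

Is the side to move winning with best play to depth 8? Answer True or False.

p1 X@[XOX/X.O/..O]: (1,1)[XOX/XXO/..O]+0 (2,0)[XOX/X.O/X.O]+1* (2,1)[XOX/X.O/.XO]+0
p2 O@[XOX/X.O/X.O] terminal -1; root [XOX/X.O/..O] d8

X winning at [XOX/X.O/..O]: True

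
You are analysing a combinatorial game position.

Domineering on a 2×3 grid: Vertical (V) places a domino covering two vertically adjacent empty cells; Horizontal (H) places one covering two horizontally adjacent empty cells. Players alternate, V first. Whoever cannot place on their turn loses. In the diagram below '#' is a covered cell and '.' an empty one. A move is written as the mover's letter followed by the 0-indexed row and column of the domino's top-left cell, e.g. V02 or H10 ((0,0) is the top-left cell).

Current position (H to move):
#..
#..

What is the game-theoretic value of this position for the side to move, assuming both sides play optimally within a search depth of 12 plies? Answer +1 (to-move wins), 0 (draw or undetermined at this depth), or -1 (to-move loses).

p1 H@[#../#..]: H01[###/#..]+1* H11[#../###]+1
p2 V@[###/#..] terminal -1; root [#../#..] d12

value(#../#.., H) = +1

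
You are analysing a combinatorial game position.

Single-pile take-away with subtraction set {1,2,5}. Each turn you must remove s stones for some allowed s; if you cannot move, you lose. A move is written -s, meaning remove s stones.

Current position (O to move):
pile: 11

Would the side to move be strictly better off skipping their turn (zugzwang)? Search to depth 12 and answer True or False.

zugzwang(11, O) = False

[11] O move#1: -1:-1/10, -2:+1/9*, -5:+1/6
[9] X move#2: -1:-1/8*, -2:-1/7, -5:-1/4
[8] O move#3: -1:-1/7, -2:+1/6*, -5:+1/3
[6] X move#4: -1:-1/5*, -2:-1/4, -5:-1/1
[5] O move#5: -1:-1/4, -2:+1/3*, -5:+1/0
[3] X move#6: -1:-1/2*, -2:-1/1
[2] O move#7: -1:-1/1, -2:+1/0*
[0] end (terminal -1, X#8); searched 11 to 12
if O skipped the turn, X would face:
~ [11] X move#1: -1:-1/10, -2:+1/9*, -5:+1/6
~ [9] O move#2: -1:-1/8*, -2:-1/7, -5:-1/4
~ [8] X move#3: -1:-1/7, -2:+1/6*, -5:+1/3
~ [6] O move#4: -1:-1/5*, -2:-1/4, -5:-1/1
~ [5] X move#5: -1:-1/4, -2:+1/3*, -5:+1/0
~ [3] O move#6: -1:-1/2*, -2:-1/1
~ [2] X move#7: -1:-1/1, -2:+1/0*
~ [0] end (terminal -1, O#8); searched 11 to 12
compare (O): move=+1 vs pass=-1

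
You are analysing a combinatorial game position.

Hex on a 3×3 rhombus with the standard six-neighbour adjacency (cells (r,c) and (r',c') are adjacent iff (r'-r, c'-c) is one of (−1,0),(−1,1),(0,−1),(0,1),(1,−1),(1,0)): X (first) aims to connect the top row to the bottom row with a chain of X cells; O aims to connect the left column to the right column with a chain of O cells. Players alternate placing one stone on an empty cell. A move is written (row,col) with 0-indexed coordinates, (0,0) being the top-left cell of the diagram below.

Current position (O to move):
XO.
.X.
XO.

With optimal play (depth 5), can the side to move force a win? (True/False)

[XO./.X./XO.] O move#1: (0,2):-1/XOO/.X./XO.*, (1,0):-1/XO./OX./XO., (1,2):-1/XO./.XO/XO., (2,2):-1/XO./.X./XOO
[XOO/.X./XO.] X move#2: (1,0):+1/XOO/XX./XO.*, (1,2):-1/XOO/.XX/XO., (2,2):-1/XOO/.X./XOX
[XOO/XX./XO.] end (terminal -1, O#3); searched XO./.X./XO. to 5

O winning at [XO./.X./XO.]: False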